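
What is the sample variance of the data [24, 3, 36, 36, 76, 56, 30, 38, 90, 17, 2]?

769.2909

Step 1: Compute the mean: (24 + 3 + 36 + 36 + 76 + 56 + 30 + 38 + 90 + 17 + 2) / 11 = 37.0909
Step 2: Compute squared deviations from the mean:
  (24 - 37.0909)^2 = 171.3719
  (3 - 37.0909)^2 = 1162.1901
  (36 - 37.0909)^2 = 1.1901
  (36 - 37.0909)^2 = 1.1901
  (76 - 37.0909)^2 = 1513.9174
  (56 - 37.0909)^2 = 357.5537
  (30 - 37.0909)^2 = 50.281
  (38 - 37.0909)^2 = 0.8264
  (90 - 37.0909)^2 = 2799.3719
  (17 - 37.0909)^2 = 403.6446
  (2 - 37.0909)^2 = 1231.3719
Step 3: Sum of squared deviations = 7692.9091
Step 4: Sample variance = 7692.9091 / 10 = 769.2909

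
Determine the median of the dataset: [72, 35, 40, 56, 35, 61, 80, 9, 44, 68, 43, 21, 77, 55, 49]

49

Step 1: Sort the data in ascending order: [9, 21, 35, 35, 40, 43, 44, 49, 55, 56, 61, 68, 72, 77, 80]
Step 2: The number of values is n = 15.
Step 3: Since n is odd, the median is the middle value at position 8: 49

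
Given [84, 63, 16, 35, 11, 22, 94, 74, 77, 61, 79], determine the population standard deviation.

28.3132

Step 1: Compute the mean: 56
Step 2: Sum of squared deviations from the mean: 8818
Step 3: Population variance = 8818 / 11 = 801.6364
Step 4: Standard deviation = sqrt(801.6364) = 28.3132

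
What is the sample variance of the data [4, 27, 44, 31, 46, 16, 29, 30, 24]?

166.3611

Step 1: Compute the mean: (4 + 27 + 44 + 31 + 46 + 16 + 29 + 30 + 24) / 9 = 27.8889
Step 2: Compute squared deviations from the mean:
  (4 - 27.8889)^2 = 570.679
  (27 - 27.8889)^2 = 0.7901
  (44 - 27.8889)^2 = 259.5679
  (31 - 27.8889)^2 = 9.679
  (46 - 27.8889)^2 = 328.0123
  (16 - 27.8889)^2 = 141.3457
  (29 - 27.8889)^2 = 1.2346
  (30 - 27.8889)^2 = 4.4568
  (24 - 27.8889)^2 = 15.1235
Step 3: Sum of squared deviations = 1330.8889
Step 4: Sample variance = 1330.8889 / 8 = 166.3611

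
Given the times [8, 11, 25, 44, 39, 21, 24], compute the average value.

24.5714

Step 1: Sum all values: 8 + 11 + 25 + 44 + 39 + 21 + 24 = 172
Step 2: Count the number of values: n = 7
Step 3: Mean = sum / n = 172 / 7 = 24.5714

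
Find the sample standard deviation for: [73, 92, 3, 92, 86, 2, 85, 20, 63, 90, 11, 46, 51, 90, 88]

34.8443

Step 1: Compute the mean: 59.4667
Step 2: Sum of squared deviations from the mean: 16997.7333
Step 3: Sample variance = 16997.7333 / 14 = 1214.1238
Step 4: Standard deviation = sqrt(1214.1238) = 34.8443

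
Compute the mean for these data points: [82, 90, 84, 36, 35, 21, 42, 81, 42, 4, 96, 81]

57.8333

Step 1: Sum all values: 82 + 90 + 84 + 36 + 35 + 21 + 42 + 81 + 42 + 4 + 96 + 81 = 694
Step 2: Count the number of values: n = 12
Step 3: Mean = sum / n = 694 / 12 = 57.8333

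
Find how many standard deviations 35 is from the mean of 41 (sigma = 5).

-1.2

Step 1: Recall the z-score formula: z = (x - mu) / sigma
Step 2: Substitute values: z = (35 - 41) / 5
Step 3: z = -6 / 5 = -1.2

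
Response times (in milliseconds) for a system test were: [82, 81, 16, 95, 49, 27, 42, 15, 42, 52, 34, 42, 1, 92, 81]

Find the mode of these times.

42

Step 1: Count the frequency of each value:
  1: appears 1 time(s)
  15: appears 1 time(s)
  16: appears 1 time(s)
  27: appears 1 time(s)
  34: appears 1 time(s)
  42: appears 3 time(s)
  49: appears 1 time(s)
  52: appears 1 time(s)
  81: appears 2 time(s)
  82: appears 1 time(s)
  92: appears 1 time(s)
  95: appears 1 time(s)
Step 2: The value 42 appears most frequently (3 times).
Step 3: Mode = 42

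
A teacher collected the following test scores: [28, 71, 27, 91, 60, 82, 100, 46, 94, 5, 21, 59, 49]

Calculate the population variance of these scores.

856.0828

Step 1: Compute the mean: (28 + 71 + 27 + 91 + 60 + 82 + 100 + 46 + 94 + 5 + 21 + 59 + 49) / 13 = 56.3846
Step 2: Compute squared deviations from the mean:
  (28 - 56.3846)^2 = 805.6864
  (71 - 56.3846)^2 = 213.6095
  (27 - 56.3846)^2 = 863.4556
  (91 - 56.3846)^2 = 1198.2249
  (60 - 56.3846)^2 = 13.071
  (82 - 56.3846)^2 = 656.1479
  (100 - 56.3846)^2 = 1902.3018
  (46 - 56.3846)^2 = 107.8402
  (94 - 56.3846)^2 = 1414.9172
  (5 - 56.3846)^2 = 2640.3787
  (21 - 56.3846)^2 = 1252.071
  (59 - 56.3846)^2 = 6.8402
  (49 - 56.3846)^2 = 54.5325
Step 3: Sum of squared deviations = 11129.0769
Step 4: Population variance = 11129.0769 / 13 = 856.0828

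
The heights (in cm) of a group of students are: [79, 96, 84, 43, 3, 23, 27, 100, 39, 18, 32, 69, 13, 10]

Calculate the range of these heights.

97

Step 1: Identify the maximum value: max = 100
Step 2: Identify the minimum value: min = 3
Step 3: Range = max - min = 100 - 3 = 97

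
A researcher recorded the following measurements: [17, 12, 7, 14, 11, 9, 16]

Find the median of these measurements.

12

Step 1: Sort the data in ascending order: [7, 9, 11, 12, 14, 16, 17]
Step 2: The number of values is n = 7.
Step 3: Since n is odd, the median is the middle value at position 4: 12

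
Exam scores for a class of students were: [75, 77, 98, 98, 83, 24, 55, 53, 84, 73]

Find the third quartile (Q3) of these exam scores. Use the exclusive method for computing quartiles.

87.5

Step 1: Sort the data: [24, 53, 55, 73, 75, 77, 83, 84, 98, 98]
Step 2: n = 10
Step 3: Using the exclusive quartile method:
  Q1 = 54.5
  Q2 (median) = 76
  Q3 = 87.5
  IQR = Q3 - Q1 = 87.5 - 54.5 = 33
Step 4: Q3 = 87.5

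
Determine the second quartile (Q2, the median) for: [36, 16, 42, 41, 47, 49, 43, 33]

41.5

Step 1: Sort the data: [16, 33, 36, 41, 42, 43, 47, 49]
Step 2: n = 8
Step 3: Q2 is the median. Since n is even, it is the average of the values at positions 4 and 5:
  Q2 = (41 + 42) / 2 = 41.5
Step 4: Q2 = 41.5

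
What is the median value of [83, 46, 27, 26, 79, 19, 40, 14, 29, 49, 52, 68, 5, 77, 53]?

46

Step 1: Sort the data in ascending order: [5, 14, 19, 26, 27, 29, 40, 46, 49, 52, 53, 68, 77, 79, 83]
Step 2: The number of values is n = 15.
Step 3: Since n is odd, the median is the middle value at position 8: 46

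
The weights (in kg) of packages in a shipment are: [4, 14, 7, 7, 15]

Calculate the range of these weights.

11

Step 1: Identify the maximum value: max = 15
Step 2: Identify the minimum value: min = 4
Step 3: Range = max - min = 15 - 4 = 11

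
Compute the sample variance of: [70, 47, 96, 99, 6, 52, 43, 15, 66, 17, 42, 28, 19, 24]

865.956

Step 1: Compute the mean: (70 + 47 + 96 + 99 + 6 + 52 + 43 + 15 + 66 + 17 + 42 + 28 + 19 + 24) / 14 = 44.5714
Step 2: Compute squared deviations from the mean:
  (70 - 44.5714)^2 = 646.6122
  (47 - 44.5714)^2 = 5.898
  (96 - 44.5714)^2 = 2644.898
  (99 - 44.5714)^2 = 2962.4694
  (6 - 44.5714)^2 = 1487.7551
  (52 - 44.5714)^2 = 55.1837
  (43 - 44.5714)^2 = 2.4694
  (15 - 44.5714)^2 = 874.4694
  (66 - 44.5714)^2 = 459.1837
  (17 - 44.5714)^2 = 760.1837
  (42 - 44.5714)^2 = 6.6122
  (28 - 44.5714)^2 = 274.6122
  (19 - 44.5714)^2 = 653.898
  (24 - 44.5714)^2 = 423.1837
Step 3: Sum of squared deviations = 11257.4286
Step 4: Sample variance = 11257.4286 / 13 = 865.956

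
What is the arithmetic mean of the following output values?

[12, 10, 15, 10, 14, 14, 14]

12.7143

Step 1: Sum all values: 12 + 10 + 15 + 10 + 14 + 14 + 14 = 89
Step 2: Count the number of values: n = 7
Step 3: Mean = sum / n = 89 / 7 = 12.7143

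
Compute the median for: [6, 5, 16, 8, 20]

8

Step 1: Sort the data in ascending order: [5, 6, 8, 16, 20]
Step 2: The number of values is n = 5.
Step 3: Since n is odd, the median is the middle value at position 3: 8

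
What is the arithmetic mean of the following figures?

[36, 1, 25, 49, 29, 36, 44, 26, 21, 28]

29.5

Step 1: Sum all values: 36 + 1 + 25 + 49 + 29 + 36 + 44 + 26 + 21 + 28 = 295
Step 2: Count the number of values: n = 10
Step 3: Mean = sum / n = 295 / 10 = 29.5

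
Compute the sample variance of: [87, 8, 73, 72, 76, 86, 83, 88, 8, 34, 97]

1049.4182

Step 1: Compute the mean: (87 + 8 + 73 + 72 + 76 + 86 + 83 + 88 + 8 + 34 + 97) / 11 = 64.7273
Step 2: Compute squared deviations from the mean:
  (87 - 64.7273)^2 = 496.0744
  (8 - 64.7273)^2 = 3217.9835
  (73 - 64.7273)^2 = 68.438
  (72 - 64.7273)^2 = 52.8926
  (76 - 64.7273)^2 = 127.0744
  (86 - 64.7273)^2 = 452.5289
  (83 - 64.7273)^2 = 333.8926
  (88 - 64.7273)^2 = 541.6198
  (8 - 64.7273)^2 = 3217.9835
  (34 - 64.7273)^2 = 944.1653
  (97 - 64.7273)^2 = 1041.5289
Step 3: Sum of squared deviations = 10494.1818
Step 4: Sample variance = 10494.1818 / 10 = 1049.4182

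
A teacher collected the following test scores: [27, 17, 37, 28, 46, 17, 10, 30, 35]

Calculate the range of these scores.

36

Step 1: Identify the maximum value: max = 46
Step 2: Identify the minimum value: min = 10
Step 3: Range = max - min = 46 - 10 = 36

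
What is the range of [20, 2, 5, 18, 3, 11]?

18

Step 1: Identify the maximum value: max = 20
Step 2: Identify the minimum value: min = 2
Step 3: Range = max - min = 20 - 2 = 18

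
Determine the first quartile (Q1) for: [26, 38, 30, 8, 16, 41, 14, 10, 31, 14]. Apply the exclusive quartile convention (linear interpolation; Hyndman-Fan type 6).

13

Step 1: Sort the data: [8, 10, 14, 14, 16, 26, 30, 31, 38, 41]
Step 2: n = 10
Step 3: Using the exclusive quartile method:
  Q1 = 13
  Q2 (median) = 21
  Q3 = 32.75
  IQR = Q3 - Q1 = 32.75 - 13 = 19.75
Step 4: Q1 = 13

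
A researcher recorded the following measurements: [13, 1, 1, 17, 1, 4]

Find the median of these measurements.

2.5

Step 1: Sort the data in ascending order: [1, 1, 1, 4, 13, 17]
Step 2: The number of values is n = 6.
Step 3: Since n is even, the median is the average of positions 3 and 4:
  Median = (1 + 4) / 2 = 2.5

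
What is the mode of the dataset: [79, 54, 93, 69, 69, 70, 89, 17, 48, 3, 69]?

69

Step 1: Count the frequency of each value:
  3: appears 1 time(s)
  17: appears 1 time(s)
  48: appears 1 time(s)
  54: appears 1 time(s)
  69: appears 3 time(s)
  70: appears 1 time(s)
  79: appears 1 time(s)
  89: appears 1 time(s)
  93: appears 1 time(s)
Step 2: The value 69 appears most frequently (3 times).
Step 3: Mode = 69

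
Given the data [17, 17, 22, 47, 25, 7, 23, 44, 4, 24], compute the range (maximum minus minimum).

43

Step 1: Identify the maximum value: max = 47
Step 2: Identify the minimum value: min = 4
Step 3: Range = max - min = 47 - 4 = 43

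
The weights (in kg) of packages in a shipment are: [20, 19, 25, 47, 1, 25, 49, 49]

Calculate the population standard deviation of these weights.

16.2783

Step 1: Compute the mean: 29.375
Step 2: Sum of squared deviations from the mean: 2119.875
Step 3: Population variance = 2119.875 / 8 = 264.9844
Step 4: Standard deviation = sqrt(264.9844) = 16.2783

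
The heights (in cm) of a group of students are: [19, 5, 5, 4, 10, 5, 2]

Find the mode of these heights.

5

Step 1: Count the frequency of each value:
  2: appears 1 time(s)
  4: appears 1 time(s)
  5: appears 3 time(s)
  10: appears 1 time(s)
  19: appears 1 time(s)
Step 2: The value 5 appears most frequently (3 times).
Step 3: Mode = 5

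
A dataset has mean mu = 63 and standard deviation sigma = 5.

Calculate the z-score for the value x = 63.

0

Step 1: Recall the z-score formula: z = (x - mu) / sigma
Step 2: Substitute values: z = (63 - 63) / 5
Step 3: z = 0 / 5 = 0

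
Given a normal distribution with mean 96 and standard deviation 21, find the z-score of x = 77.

-0.9048

Step 1: Recall the z-score formula: z = (x - mu) / sigma
Step 2: Substitute values: z = (77 - 96) / 21
Step 3: z = -19 / 21 = -0.9048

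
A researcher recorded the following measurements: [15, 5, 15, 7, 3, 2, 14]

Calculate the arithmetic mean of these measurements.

8.7143

Step 1: Sum all values: 15 + 5 + 15 + 7 + 3 + 2 + 14 = 61
Step 2: Count the number of values: n = 7
Step 3: Mean = sum / n = 61 / 7 = 8.7143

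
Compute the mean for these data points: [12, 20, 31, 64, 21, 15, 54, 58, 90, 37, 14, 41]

38.0833

Step 1: Sum all values: 12 + 20 + 31 + 64 + 21 + 15 + 54 + 58 + 90 + 37 + 14 + 41 = 457
Step 2: Count the number of values: n = 12
Step 3: Mean = sum / n = 457 / 12 = 38.0833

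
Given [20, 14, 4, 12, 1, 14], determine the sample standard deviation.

7.0545

Step 1: Compute the mean: 10.8333
Step 2: Sum of squared deviations from the mean: 248.8333
Step 3: Sample variance = 248.8333 / 5 = 49.7667
Step 4: Standard deviation = sqrt(49.7667) = 7.0545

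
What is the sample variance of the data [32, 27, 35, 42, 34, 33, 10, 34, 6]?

145.8611

Step 1: Compute the mean: (32 + 27 + 35 + 42 + 34 + 33 + 10 + 34 + 6) / 9 = 28.1111
Step 2: Compute squared deviations from the mean:
  (32 - 28.1111)^2 = 15.1235
  (27 - 28.1111)^2 = 1.2346
  (35 - 28.1111)^2 = 47.4568
  (42 - 28.1111)^2 = 192.9012
  (34 - 28.1111)^2 = 34.679
  (33 - 28.1111)^2 = 23.9012
  (10 - 28.1111)^2 = 328.0123
  (34 - 28.1111)^2 = 34.679
  (6 - 28.1111)^2 = 488.9012
Step 3: Sum of squared deviations = 1166.8889
Step 4: Sample variance = 1166.8889 / 8 = 145.8611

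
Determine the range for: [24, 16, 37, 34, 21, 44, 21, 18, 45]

29

Step 1: Identify the maximum value: max = 45
Step 2: Identify the minimum value: min = 16
Step 3: Range = max - min = 45 - 16 = 29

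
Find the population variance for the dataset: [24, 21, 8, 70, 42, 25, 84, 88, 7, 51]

818

Step 1: Compute the mean: (24 + 21 + 8 + 70 + 42 + 25 + 84 + 88 + 7 + 51) / 10 = 42
Step 2: Compute squared deviations from the mean:
  (24 - 42)^2 = 324
  (21 - 42)^2 = 441
  (8 - 42)^2 = 1156
  (70 - 42)^2 = 784
  (42 - 42)^2 = 0
  (25 - 42)^2 = 289
  (84 - 42)^2 = 1764
  (88 - 42)^2 = 2116
  (7 - 42)^2 = 1225
  (51 - 42)^2 = 81
Step 3: Sum of squared deviations = 8180
Step 4: Population variance = 8180 / 10 = 818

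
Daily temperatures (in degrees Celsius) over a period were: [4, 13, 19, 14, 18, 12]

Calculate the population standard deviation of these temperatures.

4.8876

Step 1: Compute the mean: 13.3333
Step 2: Sum of squared deviations from the mean: 143.3333
Step 3: Population variance = 143.3333 / 6 = 23.8889
Step 4: Standard deviation = sqrt(23.8889) = 4.8876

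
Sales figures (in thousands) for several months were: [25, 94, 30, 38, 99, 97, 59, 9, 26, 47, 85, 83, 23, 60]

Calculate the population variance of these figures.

914.5153

Step 1: Compute the mean: (25 + 94 + 30 + 38 + 99 + 97 + 59 + 9 + 26 + 47 + 85 + 83 + 23 + 60) / 14 = 55.3571
Step 2: Compute squared deviations from the mean:
  (25 - 55.3571)^2 = 921.5561
  (94 - 55.3571)^2 = 1493.2704
  (30 - 55.3571)^2 = 642.9847
  (38 - 55.3571)^2 = 301.2704
  (99 - 55.3571)^2 = 1904.699
  (97 - 55.3571)^2 = 1734.1276
  (59 - 55.3571)^2 = 13.2704
  (9 - 55.3571)^2 = 2148.9847
  (26 - 55.3571)^2 = 861.8418
  (47 - 55.3571)^2 = 69.8418
  (85 - 55.3571)^2 = 878.699
  (83 - 55.3571)^2 = 764.1276
  (23 - 55.3571)^2 = 1046.9847
  (60 - 55.3571)^2 = 21.5561
Step 3: Sum of squared deviations = 12803.2143
Step 4: Population variance = 12803.2143 / 14 = 914.5153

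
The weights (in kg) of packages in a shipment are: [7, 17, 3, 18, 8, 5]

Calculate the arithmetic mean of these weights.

9.6667

Step 1: Sum all values: 7 + 17 + 3 + 18 + 8 + 5 = 58
Step 2: Count the number of values: n = 6
Step 3: Mean = sum / n = 58 / 6 = 9.6667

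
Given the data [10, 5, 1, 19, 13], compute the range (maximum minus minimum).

18

Step 1: Identify the maximum value: max = 19
Step 2: Identify the minimum value: min = 1
Step 3: Range = max - min = 19 - 1 = 18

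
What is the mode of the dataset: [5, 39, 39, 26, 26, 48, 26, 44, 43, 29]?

26

Step 1: Count the frequency of each value:
  5: appears 1 time(s)
  26: appears 3 time(s)
  29: appears 1 time(s)
  39: appears 2 time(s)
  43: appears 1 time(s)
  44: appears 1 time(s)
  48: appears 1 time(s)
Step 2: The value 26 appears most frequently (3 times).
Step 3: Mode = 26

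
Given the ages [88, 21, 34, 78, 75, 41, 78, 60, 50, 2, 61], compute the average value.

53.4545

Step 1: Sum all values: 88 + 21 + 34 + 78 + 75 + 41 + 78 + 60 + 50 + 2 + 61 = 588
Step 2: Count the number of values: n = 11
Step 3: Mean = sum / n = 588 / 11 = 53.4545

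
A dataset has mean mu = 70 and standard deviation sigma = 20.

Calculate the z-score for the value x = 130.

3

Step 1: Recall the z-score formula: z = (x - mu) / sigma
Step 2: Substitute values: z = (130 - 70) / 20
Step 3: z = 60 / 20 = 3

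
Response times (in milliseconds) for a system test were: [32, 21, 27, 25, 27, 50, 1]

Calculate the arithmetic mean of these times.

26.1429

Step 1: Sum all values: 32 + 21 + 27 + 25 + 27 + 50 + 1 = 183
Step 2: Count the number of values: n = 7
Step 3: Mean = sum / n = 183 / 7 = 26.1429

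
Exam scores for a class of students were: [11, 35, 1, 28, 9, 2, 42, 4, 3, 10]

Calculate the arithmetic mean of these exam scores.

14.5

Step 1: Sum all values: 11 + 35 + 1 + 28 + 9 + 2 + 42 + 4 + 3 + 10 = 145
Step 2: Count the number of values: n = 10
Step 3: Mean = sum / n = 145 / 10 = 14.5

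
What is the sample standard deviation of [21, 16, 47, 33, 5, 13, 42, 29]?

14.5872

Step 1: Compute the mean: 25.75
Step 2: Sum of squared deviations from the mean: 1489.5
Step 3: Sample variance = 1489.5 / 7 = 212.7857
Step 4: Standard deviation = sqrt(212.7857) = 14.5872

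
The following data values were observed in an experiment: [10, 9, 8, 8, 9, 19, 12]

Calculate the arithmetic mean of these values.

10.7143

Step 1: Sum all values: 10 + 9 + 8 + 8 + 9 + 19 + 12 = 75
Step 2: Count the number of values: n = 7
Step 3: Mean = sum / n = 75 / 7 = 10.7143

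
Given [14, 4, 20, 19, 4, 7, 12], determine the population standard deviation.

6.1842

Step 1: Compute the mean: 11.4286
Step 2: Sum of squared deviations from the mean: 267.7143
Step 3: Population variance = 267.7143 / 7 = 38.2449
Step 4: Standard deviation = sqrt(38.2449) = 6.1842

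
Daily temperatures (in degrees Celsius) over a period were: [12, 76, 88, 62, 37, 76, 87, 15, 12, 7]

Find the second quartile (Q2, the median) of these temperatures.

49.5

Step 1: Sort the data: [7, 12, 12, 15, 37, 62, 76, 76, 87, 88]
Step 2: n = 10
Step 3: Q2 is the median. Since n is even, it is the average of the values at positions 5 and 6:
  Q2 = (37 + 62) / 2 = 49.5
Step 4: Q2 = 49.5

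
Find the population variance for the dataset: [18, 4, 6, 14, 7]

28.16

Step 1: Compute the mean: (18 + 4 + 6 + 14 + 7) / 5 = 9.8
Step 2: Compute squared deviations from the mean:
  (18 - 9.8)^2 = 67.24
  (4 - 9.8)^2 = 33.64
  (6 - 9.8)^2 = 14.44
  (14 - 9.8)^2 = 17.64
  (7 - 9.8)^2 = 7.84
Step 3: Sum of squared deviations = 140.8
Step 4: Population variance = 140.8 / 5 = 28.16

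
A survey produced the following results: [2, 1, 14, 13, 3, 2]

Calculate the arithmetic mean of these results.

5.8333

Step 1: Sum all values: 2 + 1 + 14 + 13 + 3 + 2 = 35
Step 2: Count the number of values: n = 6
Step 3: Mean = sum / n = 35 / 6 = 5.8333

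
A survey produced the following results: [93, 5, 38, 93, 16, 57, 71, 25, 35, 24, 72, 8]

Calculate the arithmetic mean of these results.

44.75

Step 1: Sum all values: 93 + 5 + 38 + 93 + 16 + 57 + 71 + 25 + 35 + 24 + 72 + 8 = 537
Step 2: Count the number of values: n = 12
Step 3: Mean = sum / n = 537 / 12 = 44.75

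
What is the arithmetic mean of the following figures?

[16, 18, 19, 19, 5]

15.4

Step 1: Sum all values: 16 + 18 + 19 + 19 + 5 = 77
Step 2: Count the number of values: n = 5
Step 3: Mean = sum / n = 77 / 5 = 15.4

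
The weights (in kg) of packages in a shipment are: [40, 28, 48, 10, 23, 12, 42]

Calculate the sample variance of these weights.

223

Step 1: Compute the mean: (40 + 28 + 48 + 10 + 23 + 12 + 42) / 7 = 29
Step 2: Compute squared deviations from the mean:
  (40 - 29)^2 = 121
  (28 - 29)^2 = 1
  (48 - 29)^2 = 361
  (10 - 29)^2 = 361
  (23 - 29)^2 = 36
  (12 - 29)^2 = 289
  (42 - 29)^2 = 169
Step 3: Sum of squared deviations = 1338
Step 4: Sample variance = 1338 / 6 = 223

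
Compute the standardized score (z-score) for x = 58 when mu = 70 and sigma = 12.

-1

Step 1: Recall the z-score formula: z = (x - mu) / sigma
Step 2: Substitute values: z = (58 - 70) / 12
Step 3: z = -12 / 12 = -1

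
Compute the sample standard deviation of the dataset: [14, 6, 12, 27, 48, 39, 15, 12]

14.9182

Step 1: Compute the mean: 21.625
Step 2: Sum of squared deviations from the mean: 1557.875
Step 3: Sample variance = 1557.875 / 7 = 222.5536
Step 4: Standard deviation = sqrt(222.5536) = 14.9182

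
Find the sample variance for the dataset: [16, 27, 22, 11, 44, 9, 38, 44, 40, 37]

184.6222

Step 1: Compute the mean: (16 + 27 + 22 + 11 + 44 + 9 + 38 + 44 + 40 + 37) / 10 = 28.8
Step 2: Compute squared deviations from the mean:
  (16 - 28.8)^2 = 163.84
  (27 - 28.8)^2 = 3.24
  (22 - 28.8)^2 = 46.24
  (11 - 28.8)^2 = 316.84
  (44 - 28.8)^2 = 231.04
  (9 - 28.8)^2 = 392.04
  (38 - 28.8)^2 = 84.64
  (44 - 28.8)^2 = 231.04
  (40 - 28.8)^2 = 125.44
  (37 - 28.8)^2 = 67.24
Step 3: Sum of squared deviations = 1661.6
Step 4: Sample variance = 1661.6 / 9 = 184.6222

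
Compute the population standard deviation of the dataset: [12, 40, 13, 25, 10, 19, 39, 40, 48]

13.7437

Step 1: Compute the mean: 27.3333
Step 2: Sum of squared deviations from the mean: 1700
Step 3: Population variance = 1700 / 9 = 188.8889
Step 4: Standard deviation = sqrt(188.8889) = 13.7437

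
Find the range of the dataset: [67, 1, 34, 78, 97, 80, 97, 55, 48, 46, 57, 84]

96

Step 1: Identify the maximum value: max = 97
Step 2: Identify the minimum value: min = 1
Step 3: Range = max - min = 97 - 1 = 96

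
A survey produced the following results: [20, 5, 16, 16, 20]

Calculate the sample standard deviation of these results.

6.1482

Step 1: Compute the mean: 15.4
Step 2: Sum of squared deviations from the mean: 151.2
Step 3: Sample variance = 151.2 / 4 = 37.8
Step 4: Standard deviation = sqrt(37.8) = 6.1482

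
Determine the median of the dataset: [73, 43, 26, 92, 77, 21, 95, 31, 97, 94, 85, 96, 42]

77

Step 1: Sort the data in ascending order: [21, 26, 31, 42, 43, 73, 77, 85, 92, 94, 95, 96, 97]
Step 2: The number of values is n = 13.
Step 3: Since n is odd, the median is the middle value at position 7: 77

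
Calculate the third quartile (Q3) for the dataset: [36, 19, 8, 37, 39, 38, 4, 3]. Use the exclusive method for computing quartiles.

37.75

Step 1: Sort the data: [3, 4, 8, 19, 36, 37, 38, 39]
Step 2: n = 8
Step 3: Using the exclusive quartile method:
  Q1 = 5
  Q2 (median) = 27.5
  Q3 = 37.75
  IQR = Q3 - Q1 = 37.75 - 5 = 32.75
Step 4: Q3 = 37.75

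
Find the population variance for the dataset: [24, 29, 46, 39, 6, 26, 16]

154.2449

Step 1: Compute the mean: (24 + 29 + 46 + 39 + 6 + 26 + 16) / 7 = 26.5714
Step 2: Compute squared deviations from the mean:
  (24 - 26.5714)^2 = 6.6122
  (29 - 26.5714)^2 = 5.898
  (46 - 26.5714)^2 = 377.4694
  (39 - 26.5714)^2 = 154.4694
  (6 - 26.5714)^2 = 423.1837
  (26 - 26.5714)^2 = 0.3265
  (16 - 26.5714)^2 = 111.7551
Step 3: Sum of squared deviations = 1079.7143
Step 4: Population variance = 1079.7143 / 7 = 154.2449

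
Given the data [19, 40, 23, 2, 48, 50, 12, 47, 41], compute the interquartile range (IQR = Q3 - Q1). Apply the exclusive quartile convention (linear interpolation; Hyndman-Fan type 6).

32

Step 1: Sort the data: [2, 12, 19, 23, 40, 41, 47, 48, 50]
Step 2: n = 9
Step 3: Using the exclusive quartile method:
  Q1 = 15.5
  Q2 (median) = 40
  Q3 = 47.5
  IQR = Q3 - Q1 = 47.5 - 15.5 = 32
Step 4: IQR = 32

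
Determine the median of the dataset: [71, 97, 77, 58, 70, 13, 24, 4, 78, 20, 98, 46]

64

Step 1: Sort the data in ascending order: [4, 13, 20, 24, 46, 58, 70, 71, 77, 78, 97, 98]
Step 2: The number of values is n = 12.
Step 3: Since n is even, the median is the average of positions 6 and 7:
  Median = (58 + 70) / 2 = 64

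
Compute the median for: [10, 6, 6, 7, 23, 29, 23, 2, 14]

10

Step 1: Sort the data in ascending order: [2, 6, 6, 7, 10, 14, 23, 23, 29]
Step 2: The number of values is n = 9.
Step 3: Since n is odd, the median is the middle value at position 5: 10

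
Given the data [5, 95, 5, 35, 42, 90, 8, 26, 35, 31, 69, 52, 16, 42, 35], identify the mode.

35

Step 1: Count the frequency of each value:
  5: appears 2 time(s)
  8: appears 1 time(s)
  16: appears 1 time(s)
  26: appears 1 time(s)
  31: appears 1 time(s)
  35: appears 3 time(s)
  42: appears 2 time(s)
  52: appears 1 time(s)
  69: appears 1 time(s)
  90: appears 1 time(s)
  95: appears 1 time(s)
Step 2: The value 35 appears most frequently (3 times).
Step 3: Mode = 35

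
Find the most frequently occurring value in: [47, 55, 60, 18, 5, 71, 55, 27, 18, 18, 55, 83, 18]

18

Step 1: Count the frequency of each value:
  5: appears 1 time(s)
  18: appears 4 time(s)
  27: appears 1 time(s)
  47: appears 1 time(s)
  55: appears 3 time(s)
  60: appears 1 time(s)
  71: appears 1 time(s)
  83: appears 1 time(s)
Step 2: The value 18 appears most frequently (4 times).
Step 3: Mode = 18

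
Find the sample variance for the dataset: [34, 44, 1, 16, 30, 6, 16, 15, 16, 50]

258.1778

Step 1: Compute the mean: (34 + 44 + 1 + 16 + 30 + 6 + 16 + 15 + 16 + 50) / 10 = 22.8
Step 2: Compute squared deviations from the mean:
  (34 - 22.8)^2 = 125.44
  (44 - 22.8)^2 = 449.44
  (1 - 22.8)^2 = 475.24
  (16 - 22.8)^2 = 46.24
  (30 - 22.8)^2 = 51.84
  (6 - 22.8)^2 = 282.24
  (16 - 22.8)^2 = 46.24
  (15 - 22.8)^2 = 60.84
  (16 - 22.8)^2 = 46.24
  (50 - 22.8)^2 = 739.84
Step 3: Sum of squared deviations = 2323.6
Step 4: Sample variance = 2323.6 / 9 = 258.1778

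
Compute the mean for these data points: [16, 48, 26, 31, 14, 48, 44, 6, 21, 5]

25.9

Step 1: Sum all values: 16 + 48 + 26 + 31 + 14 + 48 + 44 + 6 + 21 + 5 = 259
Step 2: Count the number of values: n = 10
Step 3: Mean = sum / n = 259 / 10 = 25.9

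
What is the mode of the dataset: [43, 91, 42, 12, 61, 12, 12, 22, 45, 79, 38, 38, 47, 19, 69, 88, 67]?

12

Step 1: Count the frequency of each value:
  12: appears 3 time(s)
  19: appears 1 time(s)
  22: appears 1 time(s)
  38: appears 2 time(s)
  42: appears 1 time(s)
  43: appears 1 time(s)
  45: appears 1 time(s)
  47: appears 1 time(s)
  61: appears 1 time(s)
  67: appears 1 time(s)
  69: appears 1 time(s)
  79: appears 1 time(s)
  88: appears 1 time(s)
  91: appears 1 time(s)
Step 2: The value 12 appears most frequently (3 times).
Step 3: Mode = 12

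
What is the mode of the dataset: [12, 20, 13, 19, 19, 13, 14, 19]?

19

Step 1: Count the frequency of each value:
  12: appears 1 time(s)
  13: appears 2 time(s)
  14: appears 1 time(s)
  19: appears 3 time(s)
  20: appears 1 time(s)
Step 2: The value 19 appears most frequently (3 times).
Step 3: Mode = 19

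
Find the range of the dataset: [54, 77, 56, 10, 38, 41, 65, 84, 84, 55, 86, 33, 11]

76

Step 1: Identify the maximum value: max = 86
Step 2: Identify the minimum value: min = 10
Step 3: Range = max - min = 86 - 10 = 76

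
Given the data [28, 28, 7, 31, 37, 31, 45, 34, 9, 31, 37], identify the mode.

31

Step 1: Count the frequency of each value:
  7: appears 1 time(s)
  9: appears 1 time(s)
  28: appears 2 time(s)
  31: appears 3 time(s)
  34: appears 1 time(s)
  37: appears 2 time(s)
  45: appears 1 time(s)
Step 2: The value 31 appears most frequently (3 times).
Step 3: Mode = 31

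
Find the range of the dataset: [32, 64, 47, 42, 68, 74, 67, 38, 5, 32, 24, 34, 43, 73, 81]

76

Step 1: Identify the maximum value: max = 81
Step 2: Identify the minimum value: min = 5
Step 3: Range = max - min = 81 - 5 = 76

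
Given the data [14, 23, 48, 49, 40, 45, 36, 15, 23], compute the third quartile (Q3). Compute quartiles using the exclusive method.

46.5

Step 1: Sort the data: [14, 15, 23, 23, 36, 40, 45, 48, 49]
Step 2: n = 9
Step 3: Using the exclusive quartile method:
  Q1 = 19
  Q2 (median) = 36
  Q3 = 46.5
  IQR = Q3 - Q1 = 46.5 - 19 = 27.5
Step 4: Q3 = 46.5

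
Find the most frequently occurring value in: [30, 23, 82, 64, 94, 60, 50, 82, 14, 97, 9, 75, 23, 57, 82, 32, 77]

82

Step 1: Count the frequency of each value:
  9: appears 1 time(s)
  14: appears 1 time(s)
  23: appears 2 time(s)
  30: appears 1 time(s)
  32: appears 1 time(s)
  50: appears 1 time(s)
  57: appears 1 time(s)
  60: appears 1 time(s)
  64: appears 1 time(s)
  75: appears 1 time(s)
  77: appears 1 time(s)
  82: appears 3 time(s)
  94: appears 1 time(s)
  97: appears 1 time(s)
Step 2: The value 82 appears most frequently (3 times).
Step 3: Mode = 82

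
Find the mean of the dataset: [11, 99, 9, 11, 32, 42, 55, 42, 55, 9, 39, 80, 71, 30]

41.7857

Step 1: Sum all values: 11 + 99 + 9 + 11 + 32 + 42 + 55 + 42 + 55 + 9 + 39 + 80 + 71 + 30 = 585
Step 2: Count the number of values: n = 14
Step 3: Mean = sum / n = 585 / 14 = 41.7857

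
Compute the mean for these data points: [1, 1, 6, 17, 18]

8.6

Step 1: Sum all values: 1 + 1 + 6 + 17 + 18 = 43
Step 2: Count the number of values: n = 5
Step 3: Mean = sum / n = 43 / 5 = 8.6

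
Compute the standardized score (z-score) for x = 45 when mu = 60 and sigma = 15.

-1

Step 1: Recall the z-score formula: z = (x - mu) / sigma
Step 2: Substitute values: z = (45 - 60) / 15
Step 3: z = -15 / 15 = -1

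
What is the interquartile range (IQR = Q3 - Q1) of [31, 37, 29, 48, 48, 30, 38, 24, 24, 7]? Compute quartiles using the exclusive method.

16.5

Step 1: Sort the data: [7, 24, 24, 29, 30, 31, 37, 38, 48, 48]
Step 2: n = 10
Step 3: Using the exclusive quartile method:
  Q1 = 24
  Q2 (median) = 30.5
  Q3 = 40.5
  IQR = Q3 - Q1 = 40.5 - 24 = 16.5
Step 4: IQR = 16.5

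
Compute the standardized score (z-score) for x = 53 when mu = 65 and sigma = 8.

-1.5

Step 1: Recall the z-score formula: z = (x - mu) / sigma
Step 2: Substitute values: z = (53 - 65) / 8
Step 3: z = -12 / 8 = -1.5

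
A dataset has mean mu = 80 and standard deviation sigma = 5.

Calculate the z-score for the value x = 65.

-3

Step 1: Recall the z-score formula: z = (x - mu) / sigma
Step 2: Substitute values: z = (65 - 80) / 5
Step 3: z = -15 / 5 = -3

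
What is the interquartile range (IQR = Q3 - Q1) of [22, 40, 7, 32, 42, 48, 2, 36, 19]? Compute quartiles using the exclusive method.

28

Step 1: Sort the data: [2, 7, 19, 22, 32, 36, 40, 42, 48]
Step 2: n = 9
Step 3: Using the exclusive quartile method:
  Q1 = 13
  Q2 (median) = 32
  Q3 = 41
  IQR = Q3 - Q1 = 41 - 13 = 28
Step 4: IQR = 28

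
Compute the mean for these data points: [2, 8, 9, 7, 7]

6.6

Step 1: Sum all values: 2 + 8 + 9 + 7 + 7 = 33
Step 2: Count the number of values: n = 5
Step 3: Mean = sum / n = 33 / 5 = 6.6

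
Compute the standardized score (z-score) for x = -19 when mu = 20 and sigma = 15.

-2.6

Step 1: Recall the z-score formula: z = (x - mu) / sigma
Step 2: Substitute values: z = (-19 - 20) / 15
Step 3: z = -39 / 15 = -2.6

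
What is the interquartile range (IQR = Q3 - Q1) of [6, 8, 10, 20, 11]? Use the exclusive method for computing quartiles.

8.5

Step 1: Sort the data: [6, 8, 10, 11, 20]
Step 2: n = 5
Step 3: Using the exclusive quartile method:
  Q1 = 7
  Q2 (median) = 10
  Q3 = 15.5
  IQR = Q3 - Q1 = 15.5 - 7 = 8.5
Step 4: IQR = 8.5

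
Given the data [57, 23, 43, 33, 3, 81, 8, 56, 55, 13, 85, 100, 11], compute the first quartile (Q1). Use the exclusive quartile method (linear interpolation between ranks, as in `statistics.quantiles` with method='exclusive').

12

Step 1: Sort the data: [3, 8, 11, 13, 23, 33, 43, 55, 56, 57, 81, 85, 100]
Step 2: n = 13
Step 3: Using the exclusive quartile method:
  Q1 = 12
  Q2 (median) = 43
  Q3 = 69
  IQR = Q3 - Q1 = 69 - 12 = 57
Step 4: Q1 = 12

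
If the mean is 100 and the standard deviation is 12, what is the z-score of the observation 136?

3

Step 1: Recall the z-score formula: z = (x - mu) / sigma
Step 2: Substitute values: z = (136 - 100) / 12
Step 3: z = 36 / 12 = 3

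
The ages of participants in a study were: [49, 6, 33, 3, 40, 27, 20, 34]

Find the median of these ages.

30

Step 1: Sort the data in ascending order: [3, 6, 20, 27, 33, 34, 40, 49]
Step 2: The number of values is n = 8.
Step 3: Since n is even, the median is the average of positions 4 and 5:
  Median = (27 + 33) / 2 = 30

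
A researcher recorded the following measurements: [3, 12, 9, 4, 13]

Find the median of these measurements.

9

Step 1: Sort the data in ascending order: [3, 4, 9, 12, 13]
Step 2: The number of values is n = 5.
Step 3: Since n is odd, the median is the middle value at position 3: 9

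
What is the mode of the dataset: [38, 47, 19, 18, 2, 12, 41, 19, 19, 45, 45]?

19

Step 1: Count the frequency of each value:
  2: appears 1 time(s)
  12: appears 1 time(s)
  18: appears 1 time(s)
  19: appears 3 time(s)
  38: appears 1 time(s)
  41: appears 1 time(s)
  45: appears 2 time(s)
  47: appears 1 time(s)
Step 2: The value 19 appears most frequently (3 times).
Step 3: Mode = 19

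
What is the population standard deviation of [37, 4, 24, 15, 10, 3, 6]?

11.5317

Step 1: Compute the mean: 14.1429
Step 2: Sum of squared deviations from the mean: 930.8571
Step 3: Population variance = 930.8571 / 7 = 132.9796
Step 4: Standard deviation = sqrt(132.9796) = 11.5317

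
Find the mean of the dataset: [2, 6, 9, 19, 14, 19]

11.5

Step 1: Sum all values: 2 + 6 + 9 + 19 + 14 + 19 = 69
Step 2: Count the number of values: n = 6
Step 3: Mean = sum / n = 69 / 6 = 11.5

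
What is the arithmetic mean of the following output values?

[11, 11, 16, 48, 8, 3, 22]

17

Step 1: Sum all values: 11 + 11 + 16 + 48 + 8 + 3 + 22 = 119
Step 2: Count the number of values: n = 7
Step 3: Mean = sum / n = 119 / 7 = 17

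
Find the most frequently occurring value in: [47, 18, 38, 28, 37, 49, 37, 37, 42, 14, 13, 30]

37

Step 1: Count the frequency of each value:
  13: appears 1 time(s)
  14: appears 1 time(s)
  18: appears 1 time(s)
  28: appears 1 time(s)
  30: appears 1 time(s)
  37: appears 3 time(s)
  38: appears 1 time(s)
  42: appears 1 time(s)
  47: appears 1 time(s)
  49: appears 1 time(s)
Step 2: The value 37 appears most frequently (3 times).
Step 3: Mode = 37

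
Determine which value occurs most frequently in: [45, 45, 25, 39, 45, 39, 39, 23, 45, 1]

45

Step 1: Count the frequency of each value:
  1: appears 1 time(s)
  23: appears 1 time(s)
  25: appears 1 time(s)
  39: appears 3 time(s)
  45: appears 4 time(s)
Step 2: The value 45 appears most frequently (4 times).
Step 3: Mode = 45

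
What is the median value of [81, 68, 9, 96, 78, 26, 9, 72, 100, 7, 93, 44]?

70

Step 1: Sort the data in ascending order: [7, 9, 9, 26, 44, 68, 72, 78, 81, 93, 96, 100]
Step 2: The number of values is n = 12.
Step 3: Since n is even, the median is the average of positions 6 and 7:
  Median = (68 + 72) / 2 = 70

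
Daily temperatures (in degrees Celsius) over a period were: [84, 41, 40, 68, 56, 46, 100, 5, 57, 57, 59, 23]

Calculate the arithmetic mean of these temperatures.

53

Step 1: Sum all values: 84 + 41 + 40 + 68 + 56 + 46 + 100 + 5 + 57 + 57 + 59 + 23 = 636
Step 2: Count the number of values: n = 12
Step 3: Mean = sum / n = 636 / 12 = 53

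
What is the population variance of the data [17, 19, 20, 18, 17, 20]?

1.5833

Step 1: Compute the mean: (17 + 19 + 20 + 18 + 17 + 20) / 6 = 18.5
Step 2: Compute squared deviations from the mean:
  (17 - 18.5)^2 = 2.25
  (19 - 18.5)^2 = 0.25
  (20 - 18.5)^2 = 2.25
  (18 - 18.5)^2 = 0.25
  (17 - 18.5)^2 = 2.25
  (20 - 18.5)^2 = 2.25
Step 3: Sum of squared deviations = 9.5
Step 4: Population variance = 9.5 / 6 = 1.5833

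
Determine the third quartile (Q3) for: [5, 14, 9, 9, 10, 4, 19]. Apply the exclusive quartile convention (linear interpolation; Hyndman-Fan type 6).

14

Step 1: Sort the data: [4, 5, 9, 9, 10, 14, 19]
Step 2: n = 7
Step 3: Using the exclusive quartile method:
  Q1 = 5
  Q2 (median) = 9
  Q3 = 14
  IQR = Q3 - Q1 = 14 - 5 = 9
Step 4: Q3 = 14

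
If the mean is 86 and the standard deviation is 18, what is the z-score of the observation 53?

-1.8333

Step 1: Recall the z-score formula: z = (x - mu) / sigma
Step 2: Substitute values: z = (53 - 86) / 18
Step 3: z = -33 / 18 = -1.8333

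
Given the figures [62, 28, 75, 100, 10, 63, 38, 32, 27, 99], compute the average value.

53.4

Step 1: Sum all values: 62 + 28 + 75 + 100 + 10 + 63 + 38 + 32 + 27 + 99 = 534
Step 2: Count the number of values: n = 10
Step 3: Mean = sum / n = 534 / 10 = 53.4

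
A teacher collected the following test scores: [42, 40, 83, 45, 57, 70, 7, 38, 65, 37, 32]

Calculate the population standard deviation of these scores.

19.8469

Step 1: Compute the mean: 46.9091
Step 2: Sum of squared deviations from the mean: 4332.9091
Step 3: Population variance = 4332.9091 / 11 = 393.9008
Step 4: Standard deviation = sqrt(393.9008) = 19.8469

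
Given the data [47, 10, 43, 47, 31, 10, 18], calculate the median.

31

Step 1: Sort the data in ascending order: [10, 10, 18, 31, 43, 47, 47]
Step 2: The number of values is n = 7.
Step 3: Since n is odd, the median is the middle value at position 4: 31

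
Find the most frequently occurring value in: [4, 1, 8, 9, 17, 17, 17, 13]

17

Step 1: Count the frequency of each value:
  1: appears 1 time(s)
  4: appears 1 time(s)
  8: appears 1 time(s)
  9: appears 1 time(s)
  13: appears 1 time(s)
  17: appears 3 time(s)
Step 2: The value 17 appears most frequently (3 times).
Step 3: Mode = 17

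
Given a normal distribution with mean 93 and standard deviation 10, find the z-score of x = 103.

1

Step 1: Recall the z-score formula: z = (x - mu) / sigma
Step 2: Substitute values: z = (103 - 93) / 10
Step 3: z = 10 / 10 = 1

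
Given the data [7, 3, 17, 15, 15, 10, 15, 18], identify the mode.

15

Step 1: Count the frequency of each value:
  3: appears 1 time(s)
  7: appears 1 time(s)
  10: appears 1 time(s)
  15: appears 3 time(s)
  17: appears 1 time(s)
  18: appears 1 time(s)
Step 2: The value 15 appears most frequently (3 times).
Step 3: Mode = 15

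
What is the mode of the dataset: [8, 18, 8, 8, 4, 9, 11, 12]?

8

Step 1: Count the frequency of each value:
  4: appears 1 time(s)
  8: appears 3 time(s)
  9: appears 1 time(s)
  11: appears 1 time(s)
  12: appears 1 time(s)
  18: appears 1 time(s)
Step 2: The value 8 appears most frequently (3 times).
Step 3: Mode = 8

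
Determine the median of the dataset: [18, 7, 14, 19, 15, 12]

14.5

Step 1: Sort the data in ascending order: [7, 12, 14, 15, 18, 19]
Step 2: The number of values is n = 6.
Step 3: Since n is even, the median is the average of positions 3 and 4:
  Median = (14 + 15) / 2 = 14.5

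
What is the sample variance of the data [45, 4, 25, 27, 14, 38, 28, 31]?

166

Step 1: Compute the mean: (45 + 4 + 25 + 27 + 14 + 38 + 28 + 31) / 8 = 26.5
Step 2: Compute squared deviations from the mean:
  (45 - 26.5)^2 = 342.25
  (4 - 26.5)^2 = 506.25
  (25 - 26.5)^2 = 2.25
  (27 - 26.5)^2 = 0.25
  (14 - 26.5)^2 = 156.25
  (38 - 26.5)^2 = 132.25
  (28 - 26.5)^2 = 2.25
  (31 - 26.5)^2 = 20.25
Step 3: Sum of squared deviations = 1162
Step 4: Sample variance = 1162 / 7 = 166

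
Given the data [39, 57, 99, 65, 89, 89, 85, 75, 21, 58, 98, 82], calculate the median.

78.5

Step 1: Sort the data in ascending order: [21, 39, 57, 58, 65, 75, 82, 85, 89, 89, 98, 99]
Step 2: The number of values is n = 12.
Step 3: Since n is even, the median is the average of positions 6 and 7:
  Median = (75 + 82) / 2 = 78.5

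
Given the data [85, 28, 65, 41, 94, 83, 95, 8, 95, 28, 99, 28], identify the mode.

28

Step 1: Count the frequency of each value:
  8: appears 1 time(s)
  28: appears 3 time(s)
  41: appears 1 time(s)
  65: appears 1 time(s)
  83: appears 1 time(s)
  85: appears 1 time(s)
  94: appears 1 time(s)
  95: appears 2 time(s)
  99: appears 1 time(s)
Step 2: The value 28 appears most frequently (3 times).
Step 3: Mode = 28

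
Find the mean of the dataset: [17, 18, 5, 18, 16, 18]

15.3333

Step 1: Sum all values: 17 + 18 + 5 + 18 + 16 + 18 = 92
Step 2: Count the number of values: n = 6
Step 3: Mean = sum / n = 92 / 6 = 15.3333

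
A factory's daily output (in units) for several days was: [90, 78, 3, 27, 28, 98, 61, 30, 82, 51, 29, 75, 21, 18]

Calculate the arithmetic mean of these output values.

49.3571

Step 1: Sum all values: 90 + 78 + 3 + 27 + 28 + 98 + 61 + 30 + 82 + 51 + 29 + 75 + 21 + 18 = 691
Step 2: Count the number of values: n = 14
Step 3: Mean = sum / n = 691 / 14 = 49.3571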